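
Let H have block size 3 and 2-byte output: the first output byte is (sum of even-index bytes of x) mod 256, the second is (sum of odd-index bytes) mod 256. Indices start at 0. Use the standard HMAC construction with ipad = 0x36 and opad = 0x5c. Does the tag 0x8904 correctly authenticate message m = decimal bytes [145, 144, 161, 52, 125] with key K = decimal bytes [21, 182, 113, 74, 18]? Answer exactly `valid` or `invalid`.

invalid

Key decimal bytes [21, 182, 113, 74, 18] = 15 b6 71 4a 12 is 5 bytes > B = 3, so hash it first: H(key) = 98 00, then zero-pad to 3 bytes: K' = 98 00 00.
K' ⊕ ipad = ae 36 36; K' ⊕ opad = c4 5c 5c.
Inner hash: even-index sum = 424 mod 256 = 168; odd-index sum = 485 mod 256 = 229 → a8 e5.
Outer hash (recomputed tag): even-index sum = 517 mod 256 = 5; odd-index sum = 260 mod 256 = 4 → 05 04.
Recomputed tag = 0504; claimed = 8904 → mismatch.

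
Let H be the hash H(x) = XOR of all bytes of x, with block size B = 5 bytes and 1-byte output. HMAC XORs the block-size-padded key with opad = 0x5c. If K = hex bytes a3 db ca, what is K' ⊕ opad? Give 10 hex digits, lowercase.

ff87965c5c

Key hex bytes a3 db ca is 3 bytes ≤ B = 5; zero-pad to 5 bytes: K' = a3 db ca 00 00.
XOR each byte with 0x5c: a3⊕5c=ff, db⊕5c=87, ca⊕5c=96, 00⊕5c=5c, 00⊕5c=5c.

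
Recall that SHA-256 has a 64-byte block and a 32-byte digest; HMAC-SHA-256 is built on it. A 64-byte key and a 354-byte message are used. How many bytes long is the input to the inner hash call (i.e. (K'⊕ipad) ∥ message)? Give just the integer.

418

Key is 64 ≤ 64 bytes, zero-padded: |K'| = 64.
Inner input = (K'⊕ipad) ∥ m → 64 + 354 = 418 bytes.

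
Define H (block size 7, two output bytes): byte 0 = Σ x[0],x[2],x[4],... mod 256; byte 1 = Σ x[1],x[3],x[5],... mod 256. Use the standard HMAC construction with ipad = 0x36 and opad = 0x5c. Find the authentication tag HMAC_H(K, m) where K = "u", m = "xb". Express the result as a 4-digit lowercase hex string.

575b

Key "u" = 75 is 1 byte ≤ B = 7; zero-pad to 7 bytes: K' = 75 00 00 00 00 00 00.
K' ⊕ ipad = 43 36 36 36 36 36 36.  K' ⊕ opad = 29 5c 5c 5c 5c 5c 5c.
Inner input = (K'⊕ipad) ∥ m = 43 36 36 36 36 36 36 ∥ 78 62.
Inner hash: even-index sum = 327 mod 256 = 71; odd-index sum = 282 mod 256 = 26 → 47 1a.
Outer input = (K'⊕opad) ∥ inner = 29 5c 5c 5c 5c 5c 5c ∥ 47 1a.
Outer hash (tag): even-index sum = 343 mod 256 = 87; odd-index sum = 347 mod 256 = 91 → 57 5b.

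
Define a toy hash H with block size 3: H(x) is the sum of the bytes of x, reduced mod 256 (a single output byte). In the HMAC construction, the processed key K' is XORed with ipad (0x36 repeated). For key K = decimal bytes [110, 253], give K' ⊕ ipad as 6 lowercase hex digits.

58cb36

Key decimal bytes [110, 253] = 6e fd is 2 bytes ≤ B = 3; zero-pad to 3 bytes: K' = 6e fd 00.
XOR each byte with 0x36: 6e⊕36=58, fd⊕36=cb, 00⊕36=36.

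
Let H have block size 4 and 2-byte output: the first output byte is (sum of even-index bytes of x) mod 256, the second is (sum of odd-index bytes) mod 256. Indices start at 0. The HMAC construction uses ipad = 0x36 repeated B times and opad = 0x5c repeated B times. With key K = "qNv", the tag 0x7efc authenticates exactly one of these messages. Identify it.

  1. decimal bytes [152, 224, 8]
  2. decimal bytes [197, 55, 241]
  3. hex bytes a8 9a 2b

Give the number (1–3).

Key "qNv" = 71 4e 76 is 3 bytes ≤ B = 4; zero-pad to 4 bytes: K' = 71 4e 76 00.
K' ⊕ ipad = 47 78 40 36; K' ⊕ opad = 2d 12 2a 5c.
m1: inner = H(47 78 40 36 98 e0 08) = 27 8e; tag = H(2d 12 2a 5c 27 8e) = 7efc ← matches
m2: inner = H(47 78 40 36 c5 37 f1) = 3d e5; tag = H(2d 12 2a 5c 3d e5) = 9453
m3: inner = H(47 78 40 36 a8 9a 2b) = 5a 48; tag = H(2d 12 2a 5c 5a 48) = b1b6

1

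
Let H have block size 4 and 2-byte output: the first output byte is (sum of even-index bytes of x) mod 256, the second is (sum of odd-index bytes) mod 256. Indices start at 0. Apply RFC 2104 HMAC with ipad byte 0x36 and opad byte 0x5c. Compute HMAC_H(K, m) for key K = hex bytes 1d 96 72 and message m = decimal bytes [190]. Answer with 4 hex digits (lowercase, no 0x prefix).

Key hex bytes 1d 96 72 is 3 bytes ≤ B = 4; zero-pad to 4 bytes: K' = 1d 96 72 00.
K' ⊕ ipad = 2b a0 44 36.  K' ⊕ opad = 41 ca 2e 5c.
Inner input = (K'⊕ipad) ∥ m = 2b a0 44 36 ∥ be.
Inner hash: even-index sum = 301 mod 256 = 45; odd-index sum = 214 mod 256 = 214 → 2d d6.
Outer input = (K'⊕opad) ∥ inner = 41 ca 2e 5c ∥ 2d d6.
Outer hash (tag): even-index sum = 156 mod 256 = 156; odd-index sum = 508 mod 256 = 252 → 9c fc.

9cfc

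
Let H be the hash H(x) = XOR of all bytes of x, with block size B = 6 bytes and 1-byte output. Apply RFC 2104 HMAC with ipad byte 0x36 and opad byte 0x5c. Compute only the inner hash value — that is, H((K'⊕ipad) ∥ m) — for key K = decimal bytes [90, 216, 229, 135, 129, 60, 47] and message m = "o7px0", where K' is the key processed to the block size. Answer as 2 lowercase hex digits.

Key decimal bytes [90, 216, 229, 135, 129, 60, 47] = 5a d8 e5 87 81 3c 2f is 7 bytes > B = 6, so hash it first: H(key) = 72, then zero-pad to 6 bytes: K' = 72 00 00 00 00 00.
K' ⊕ ipad = 44 36 36 36 36 36.
Inner input = 44 36 36 36 36 36 ∥ 6f 37 70 78 30.
Inner hash: XOR 44⊕36⊕36⊕36⊕36⊕36⊕6f⊕37⊕70⊕78⊕30 = 12.

12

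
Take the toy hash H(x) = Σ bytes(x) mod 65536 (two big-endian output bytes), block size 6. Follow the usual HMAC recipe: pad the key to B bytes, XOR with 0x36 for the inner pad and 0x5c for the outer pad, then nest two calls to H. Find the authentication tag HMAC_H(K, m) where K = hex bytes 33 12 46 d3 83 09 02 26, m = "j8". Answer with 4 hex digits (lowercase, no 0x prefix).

Key hex bytes 33 12 46 d3 83 09 02 26 is 8 bytes > B = 6, so hash it first: H(key) = 02 12, then zero-pad to 6 bytes: K' = 02 12 00 00 00 00.
K' ⊕ ipad = 34 24 36 36 36 36.  K' ⊕ opad = 5e 4e 5c 5c 5c 5c.
Inner input = (K'⊕ipad) ∥ m = 34 24 36 36 36 36 ∥ 6a 38.
Inner hash: sum = 52+36+54+54+54+54+106+56 = 466 → 01 d2.
Outer input = (K'⊕opad) ∥ inner = 5e 4e 5c 5c 5c 5c ∥ 01 d2.
Outer hash (tag): sum = 94+78+92+92+92+92+1+210 = 751 → 02 ef.

02ef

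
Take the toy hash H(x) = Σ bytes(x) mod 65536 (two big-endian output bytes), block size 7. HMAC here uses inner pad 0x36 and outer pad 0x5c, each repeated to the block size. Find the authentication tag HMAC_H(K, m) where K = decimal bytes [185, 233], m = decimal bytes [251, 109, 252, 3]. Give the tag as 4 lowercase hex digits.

044d

Key decimal bytes [185, 233] = b9 e9 is 2 bytes ≤ B = 7; zero-pad to 7 bytes: K' = b9 e9 00 00 00 00 00.
K' ⊕ ipad = 8f df 36 36 36 36 36.  K' ⊕ opad = e5 b5 5c 5c 5c 5c 5c.
Inner input = (K'⊕ipad) ∥ m = 8f df 36 36 36 36 36 ∥ fb 6d fc 03.
Inner hash: sum = 143+223+54+54+54+54+54+251+109+252+3 = 1251 → 04 e3.
Outer input = (K'⊕opad) ∥ inner = e5 b5 5c 5c 5c 5c 5c ∥ 04 e3.
Outer hash (tag): sum = 229+181+92+92+92+92+92+4+227 = 1101 → 04 4d.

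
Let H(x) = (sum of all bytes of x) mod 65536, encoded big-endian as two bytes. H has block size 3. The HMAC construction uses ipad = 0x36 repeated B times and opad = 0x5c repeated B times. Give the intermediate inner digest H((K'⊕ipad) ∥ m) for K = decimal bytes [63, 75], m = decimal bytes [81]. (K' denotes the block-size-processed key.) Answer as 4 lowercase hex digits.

Key decimal bytes [63, 75] = 3f 4b is 2 bytes ≤ B = 3; zero-pad to 3 bytes: K' = 3f 4b 00.
K' ⊕ ipad = 09 7d 36.
Inner input = 09 7d 36 ∥ 51.
Inner hash: sum = 9+125+54+81 = 269 → 01 0d.

010d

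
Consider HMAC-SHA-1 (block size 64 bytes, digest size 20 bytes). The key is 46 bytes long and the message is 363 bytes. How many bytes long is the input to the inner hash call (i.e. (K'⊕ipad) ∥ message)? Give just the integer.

Key is 46 ≤ 64 bytes, zero-padded: |K'| = 64.
Inner input = (K'⊕ipad) ∥ m → 64 + 363 = 427 bytes.

427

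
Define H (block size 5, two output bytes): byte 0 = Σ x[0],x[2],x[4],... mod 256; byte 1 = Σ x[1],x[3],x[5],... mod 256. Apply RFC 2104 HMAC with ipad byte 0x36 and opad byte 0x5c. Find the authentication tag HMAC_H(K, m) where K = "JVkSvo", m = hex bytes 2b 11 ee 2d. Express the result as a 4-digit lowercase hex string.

Key "JVkSvo" = 4a 56 6b 53 76 6f is 6 bytes > B = 5, so hash it first: H(key) = 2b 18, then zero-pad to 5 bytes: K' = 2b 18 00 00 00.
K' ⊕ ipad = 1d 2e 36 36 36.  K' ⊕ opad = 77 44 5c 5c 5c.
Inner input = (K'⊕ipad) ∥ m = 1d 2e 36 36 36 ∥ 2b 11 ee 2d.
Inner hash: even-index sum = 199 mod 256 = 199; odd-index sum = 381 mod 256 = 125 → c7 7d.
Outer input = (K'⊕opad) ∥ inner = 77 44 5c 5c 5c ∥ c7 7d.
Outer hash (tag): even-index sum = 428 mod 256 = 172; odd-index sum = 359 mod 256 = 103 → ac 67.

ac67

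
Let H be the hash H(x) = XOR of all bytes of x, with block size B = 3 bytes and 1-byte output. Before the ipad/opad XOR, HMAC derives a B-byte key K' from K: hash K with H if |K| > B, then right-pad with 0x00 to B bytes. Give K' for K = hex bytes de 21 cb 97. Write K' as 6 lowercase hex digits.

a30000

|K| = 4 > B = 3, so first hash the key.
H(K): XOR de⊕21⊕cb⊕97 = a3.
Zero-pad H(K) = a3 to 3 bytes: K' = a3 00 00.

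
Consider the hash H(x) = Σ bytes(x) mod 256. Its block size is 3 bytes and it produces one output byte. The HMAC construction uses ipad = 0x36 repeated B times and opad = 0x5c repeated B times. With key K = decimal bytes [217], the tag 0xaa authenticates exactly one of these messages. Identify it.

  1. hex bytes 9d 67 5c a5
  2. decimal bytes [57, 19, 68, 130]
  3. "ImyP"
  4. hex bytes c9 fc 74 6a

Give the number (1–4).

Key decimal bytes [217] = d9 is 1 byte ≤ B = 3; zero-pad to 3 bytes: K' = d9 00 00.
K' ⊕ ipad = ef 36 36; K' ⊕ opad = 85 5c 5c.
m1: inner = H(ef 36 36 9d 67 5c a5) = 60; tag = H(85 5c 5c 60) = 9d
m2: inner = H(ef 36 36 39 13 44 82) = 6d; tag = H(85 5c 5c 6d) = aa ← matches
m3: inner = H(ef 36 36 49 6d 79 50) = da; tag = H(85 5c 5c da) = 17
m4: inner = H(ef 36 36 c9 fc 74 6a) = fe; tag = H(85 5c 5c fe) = 3b

2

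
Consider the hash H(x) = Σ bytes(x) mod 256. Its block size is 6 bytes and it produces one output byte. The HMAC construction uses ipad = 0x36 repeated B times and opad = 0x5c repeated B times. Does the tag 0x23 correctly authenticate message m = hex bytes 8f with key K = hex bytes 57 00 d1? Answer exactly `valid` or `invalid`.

invalid

Key hex bytes 57 00 d1 is 3 bytes ≤ B = 6; zero-pad to 6 bytes: K' = 57 00 d1 00 00 00.
K' ⊕ ipad = 61 36 e7 36 36 36; K' ⊕ opad = 0b 5c 8d 5c 5c 5c.
Inner hash: sum = 97+54+231+54+54+54+143 = 687; mod 256 = 175 → af.
Outer hash (recomputed tag): sum = 11+92+141+92+92+92+175 = 695; mod 256 = 183 → b7.
Recomputed tag = b7; claimed = 23 → mismatch.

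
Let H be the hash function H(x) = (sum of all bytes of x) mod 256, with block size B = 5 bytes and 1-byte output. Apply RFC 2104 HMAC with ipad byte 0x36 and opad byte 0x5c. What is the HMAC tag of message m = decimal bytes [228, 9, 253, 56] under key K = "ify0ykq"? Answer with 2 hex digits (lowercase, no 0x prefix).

f6

Key "ify0ykq" = 69 66 79 30 79 6b 71 is 7 bytes > B = 5, so hash it first: H(key) = cd, then zero-pad to 5 bytes: K' = cd 00 00 00 00.
K' ⊕ ipad = fb 36 36 36 36.  K' ⊕ opad = 91 5c 5c 5c 5c.
Inner input = (K'⊕ipad) ∥ m = fb 36 36 36 36 ∥ e4 09 fd 38.
Inner hash: sum = 251+54+54+54+54+228+9+253+56 = 1013; mod 256 = 245 → f5.
Outer input = (K'⊕opad) ∥ inner = 91 5c 5c 5c 5c ∥ f5.
Outer hash (tag): sum = 145+92+92+92+92+245 = 758; mod 256 = 246 → f6.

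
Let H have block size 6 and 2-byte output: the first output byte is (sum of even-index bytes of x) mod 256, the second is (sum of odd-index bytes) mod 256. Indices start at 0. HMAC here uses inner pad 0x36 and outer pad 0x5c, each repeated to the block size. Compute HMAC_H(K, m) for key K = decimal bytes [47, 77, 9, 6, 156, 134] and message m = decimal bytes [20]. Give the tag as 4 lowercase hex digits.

9ea0

Key decimal bytes [47, 77, 9, 6, 156, 134] = 2f 4d 09 06 9c 86 is exactly B = 6 bytes: K' = 2f 4d 09 06 9c 86.
K' ⊕ ipad = 19 7b 3f 30 aa b0.  K' ⊕ opad = 73 11 55 5a c0 da.
Inner input = (K'⊕ipad) ∥ m = 19 7b 3f 30 aa b0 ∥ 14.
Inner hash: even-index sum = 278 mod 256 = 22; odd-index sum = 347 mod 256 = 91 → 16 5b.
Outer input = (K'⊕opad) ∥ inner = 73 11 55 5a c0 da ∥ 16 5b.
Outer hash (tag): even-index sum = 414 mod 256 = 158; odd-index sum = 416 mod 256 = 160 → 9e a0.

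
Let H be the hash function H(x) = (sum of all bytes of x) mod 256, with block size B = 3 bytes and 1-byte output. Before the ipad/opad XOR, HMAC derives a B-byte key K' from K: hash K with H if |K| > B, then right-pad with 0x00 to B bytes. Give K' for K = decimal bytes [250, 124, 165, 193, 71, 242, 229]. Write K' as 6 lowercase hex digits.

fa0000

|K| = 7 > B = 3, so first hash the key.
H(K): sum = 250+124+165+193+71+242+229 = 1274; mod 256 = 250 → fa.
Zero-pad H(K) = fa to 3 bytes: K' = fa 00 00.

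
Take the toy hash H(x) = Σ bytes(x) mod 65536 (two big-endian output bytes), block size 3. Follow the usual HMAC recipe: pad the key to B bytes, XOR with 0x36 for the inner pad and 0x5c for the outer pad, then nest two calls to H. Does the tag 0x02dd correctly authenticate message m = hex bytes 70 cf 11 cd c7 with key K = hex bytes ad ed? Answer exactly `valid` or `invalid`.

Key hex bytes ad ed is 2 bytes ≤ B = 3; zero-pad to 3 bytes: K' = ad ed 00.
K' ⊕ ipad = 9b db 36; K' ⊕ opad = f1 b1 5c.
Inner hash: sum = 155+219+54+112+207+17+205+199 = 1168 → 04 90.
Outer hash (recomputed tag): sum = 241+177+92+4+144 = 658 → 02 92.
Recomputed tag = 0292; claimed = 02dd → mismatch.

invalid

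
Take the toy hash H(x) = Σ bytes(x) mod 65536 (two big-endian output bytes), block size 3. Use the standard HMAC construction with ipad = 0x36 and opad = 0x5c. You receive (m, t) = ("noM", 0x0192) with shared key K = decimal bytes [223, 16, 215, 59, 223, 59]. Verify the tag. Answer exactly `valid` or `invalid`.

Key decimal bytes [223, 16, 215, 59, 223, 59] = df 10 d7 3b df 3b is 6 bytes > B = 3, so hash it first: H(key) = 03 1b, then zero-pad to 3 bytes: K' = 03 1b 00.
K' ⊕ ipad = 35 2d 36; K' ⊕ opad = 5f 47 5c.
Inner hash: sum = 53+45+54+110+111+77 = 450 → 01 c2.
Outer hash (recomputed tag): sum = 95+71+92+1+194 = 453 → 01 c5.
Recomputed tag = 01c5; claimed = 0192 → mismatch.

invalid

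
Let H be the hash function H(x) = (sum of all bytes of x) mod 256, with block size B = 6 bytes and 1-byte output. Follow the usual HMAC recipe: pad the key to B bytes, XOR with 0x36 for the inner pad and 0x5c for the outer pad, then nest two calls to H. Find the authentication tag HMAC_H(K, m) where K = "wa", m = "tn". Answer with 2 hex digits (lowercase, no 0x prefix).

Key "wa" = 77 61 is 2 bytes ≤ B = 6; zero-pad to 6 bytes: K' = 77 61 00 00 00 00.
K' ⊕ ipad = 41 57 36 36 36 36.  K' ⊕ opad = 2b 3d 5c 5c 5c 5c.
Inner input = (K'⊕ipad) ∥ m = 41 57 36 36 36 36 ∥ 74 6e.
Inner hash: sum = 65+87+54+54+54+54+116+110 = 594; mod 256 = 82 → 52.
Outer input = (K'⊕opad) ∥ inner = 2b 3d 5c 5c 5c 5c ∥ 52.
Outer hash (tag): sum = 43+61+92+92+92+92+82 = 554; mod 256 = 42 → 2a.

2a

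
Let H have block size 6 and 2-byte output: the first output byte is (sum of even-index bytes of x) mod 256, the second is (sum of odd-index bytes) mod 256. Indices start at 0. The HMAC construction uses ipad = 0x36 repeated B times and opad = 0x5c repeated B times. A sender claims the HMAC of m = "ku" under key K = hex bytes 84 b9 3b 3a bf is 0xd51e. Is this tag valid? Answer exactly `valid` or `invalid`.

invalid

Key hex bytes 84 b9 3b 3a bf is 5 bytes ≤ B = 6; zero-pad to 6 bytes: K' = 84 b9 3b 3a bf 00.
K' ⊕ ipad = b2 8f 0d 0c 89 36; K' ⊕ opad = d8 e5 67 66 e3 5c.
Inner hash: even-index sum = 435 mod 256 = 179; odd-index sum = 326 mod 256 = 70 → b3 46.
Outer hash (recomputed tag): even-index sum = 725 mod 256 = 213; odd-index sum = 493 mod 256 = 237 → d5 ed.
Recomputed tag = d5ed; claimed = d51e → mismatch.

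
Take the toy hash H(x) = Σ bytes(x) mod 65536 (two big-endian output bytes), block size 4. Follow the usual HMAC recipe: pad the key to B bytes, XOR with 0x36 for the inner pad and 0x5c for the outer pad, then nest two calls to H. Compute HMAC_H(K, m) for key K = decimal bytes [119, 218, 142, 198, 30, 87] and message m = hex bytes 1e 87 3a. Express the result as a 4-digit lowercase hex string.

Key decimal bytes [119, 218, 142, 198, 30, 87] = 77 da 8e c6 1e 57 is 6 bytes > B = 4, so hash it first: H(key) = 03 1a, then zero-pad to 4 bytes: K' = 03 1a 00 00.
K' ⊕ ipad = 35 2c 36 36.  K' ⊕ opad = 5f 46 5c 5c.
Inner input = (K'⊕ipad) ∥ m = 35 2c 36 36 ∥ 1e 87 3a.
Inner hash: sum = 53+44+54+54+30+135+58 = 428 → 01 ac.
Outer input = (K'⊕opad) ∥ inner = 5f 46 5c 5c ∥ 01 ac.
Outer hash (tag): sum = 95+70+92+92+1+172 = 522 → 02 0a.

020a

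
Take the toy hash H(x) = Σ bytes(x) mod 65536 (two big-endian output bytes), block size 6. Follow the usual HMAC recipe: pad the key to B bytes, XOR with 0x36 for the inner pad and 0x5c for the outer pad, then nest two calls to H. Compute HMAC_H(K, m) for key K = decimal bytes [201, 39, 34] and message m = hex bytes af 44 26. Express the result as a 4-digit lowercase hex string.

Key decimal bytes [201, 39, 34] = c9 27 22 is 3 bytes ≤ B = 6; zero-pad to 6 bytes: K' = c9 27 22 00 00 00.
K' ⊕ ipad = ff 11 14 36 36 36.  K' ⊕ opad = 95 7b 7e 5c 5c 5c.
Inner input = (K'⊕ipad) ∥ m = ff 11 14 36 36 36 ∥ af 44 26.
Inner hash: sum = 255+17+20+54+54+54+175+68+38 = 735 → 02 df.
Outer input = (K'⊕opad) ∥ inner = 95 7b 7e 5c 5c 5c ∥ 02 df.
Outer hash (tag): sum = 149+123+126+92+92+92+2+223 = 899 → 03 83.

0383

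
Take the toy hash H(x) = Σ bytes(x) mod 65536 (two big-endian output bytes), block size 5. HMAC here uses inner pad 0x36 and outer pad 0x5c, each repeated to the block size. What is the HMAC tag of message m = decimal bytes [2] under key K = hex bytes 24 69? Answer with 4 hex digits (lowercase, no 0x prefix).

Key hex bytes 24 69 is 2 bytes ≤ B = 5; zero-pad to 5 bytes: K' = 24 69 00 00 00.
K' ⊕ ipad = 12 5f 36 36 36.  K' ⊕ opad = 78 35 5c 5c 5c.
Inner input = (K'⊕ipad) ∥ m = 12 5f 36 36 36 ∥ 02.
Inner hash: sum = 18+95+54+54+54+2 = 277 → 01 15.
Outer input = (K'⊕opad) ∥ inner = 78 35 5c 5c 5c ∥ 01 15.
Outer hash (tag): sum = 120+53+92+92+92+1+21 = 471 → 01 d7.

01d7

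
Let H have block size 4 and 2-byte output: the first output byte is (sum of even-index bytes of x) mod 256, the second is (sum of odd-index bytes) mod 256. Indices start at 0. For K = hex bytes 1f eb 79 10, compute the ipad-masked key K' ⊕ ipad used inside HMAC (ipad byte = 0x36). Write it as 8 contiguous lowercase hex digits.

Key hex bytes 1f eb 79 10 is exactly B = 4 bytes: K' = 1f eb 79 10.
XOR each byte with 0x36: 1f⊕36=29, eb⊕36=dd, 79⊕36=4f, 10⊕36=26.

29dd4f26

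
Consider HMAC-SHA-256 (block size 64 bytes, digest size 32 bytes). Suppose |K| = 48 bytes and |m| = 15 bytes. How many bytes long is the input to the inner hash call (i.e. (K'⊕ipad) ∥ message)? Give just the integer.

Key is 48 ≤ 64 bytes, zero-padded: |K'| = 64.
Inner input = (K'⊕ipad) ∥ m → 64 + 15 = 79 bytes.

79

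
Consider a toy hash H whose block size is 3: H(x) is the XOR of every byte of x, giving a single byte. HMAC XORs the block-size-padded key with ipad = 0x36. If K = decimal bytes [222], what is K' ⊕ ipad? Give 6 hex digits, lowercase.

e83636

Key decimal bytes [222] = de is 1 byte ≤ B = 3; zero-pad to 3 bytes: K' = de 00 00.
XOR each byte with 0x36: de⊕36=e8, 00⊕36=36, 00⊕36=36.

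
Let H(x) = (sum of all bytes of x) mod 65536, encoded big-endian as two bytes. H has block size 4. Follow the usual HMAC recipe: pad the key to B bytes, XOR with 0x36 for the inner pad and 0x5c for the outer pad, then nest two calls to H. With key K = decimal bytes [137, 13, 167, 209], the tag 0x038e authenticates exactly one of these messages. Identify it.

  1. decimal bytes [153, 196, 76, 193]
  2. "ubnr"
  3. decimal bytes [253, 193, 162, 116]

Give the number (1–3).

Key decimal bytes [137, 13, 167, 209] = 89 0d a7 d1 is exactly B = 4 bytes: K' = 89 0d a7 d1.
K' ⊕ ipad = bf 3b 91 e7; K' ⊕ opad = d5 51 fb 8d.
m1: inner = H(bf 3b 91 e7 99 c4 4c c1) = 04 dc; tag = H(d5 51 fb 8d 04 dc) = 038e ← matches
m2: inner = H(bf 3b 91 e7 75 62 6e 72) = 04 29; tag = H(d5 51 fb 8d 04 29) = 02db
m3: inner = H(bf 3b 91 e7 fd c1 a2 74) = 05 46; tag = H(d5 51 fb 8d 05 46) = 02f9

1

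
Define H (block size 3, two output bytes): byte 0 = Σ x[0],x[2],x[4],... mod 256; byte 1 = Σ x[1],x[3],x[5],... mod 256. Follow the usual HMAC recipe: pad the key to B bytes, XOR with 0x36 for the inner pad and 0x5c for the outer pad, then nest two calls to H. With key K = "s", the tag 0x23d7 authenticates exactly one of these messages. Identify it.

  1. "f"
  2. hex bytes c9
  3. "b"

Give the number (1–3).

3

Key "s" = 73 is 1 byte ≤ B = 3; zero-pad to 3 bytes: K' = 73 00 00.
K' ⊕ ipad = 45 36 36; K' ⊕ opad = 2f 5c 5c.
m1: inner = H(45 36 36 66) = 7b 9c; tag = H(2f 5c 5c 7b 9c) = 27d7
m2: inner = H(45 36 36 c9) = 7b ff; tag = H(2f 5c 5c 7b ff) = 8ad7
m3: inner = H(45 36 36 62) = 7b 98; tag = H(2f 5c 5c 7b 98) = 23d7 ← matches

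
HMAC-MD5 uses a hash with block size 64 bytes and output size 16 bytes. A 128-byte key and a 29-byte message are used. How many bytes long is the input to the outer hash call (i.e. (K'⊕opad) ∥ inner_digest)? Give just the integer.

80

Key is 128 > 64 bytes, so it is hashed to 16 bytes then zero-padded to 64: |K'| = 64.
Outer input = (K'⊕opad) ∥ H(inner) → 64 + 16 = 80 bytes.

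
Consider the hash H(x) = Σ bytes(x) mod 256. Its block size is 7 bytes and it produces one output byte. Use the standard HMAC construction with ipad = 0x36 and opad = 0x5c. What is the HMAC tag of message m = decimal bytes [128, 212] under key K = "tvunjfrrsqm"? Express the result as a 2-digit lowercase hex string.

Key "tvunjfrrsqm" = 74 76 75 6e 6a 66 72 72 73 71 6d is 11 bytes > B = 7, so hash it first: H(key) = d2, then zero-pad to 7 bytes: K' = d2 00 00 00 00 00 00.
K' ⊕ ipad = e4 36 36 36 36 36 36.  K' ⊕ opad = 8e 5c 5c 5c 5c 5c 5c.
Inner input = (K'⊕ipad) ∥ m = e4 36 36 36 36 36 36 ∥ 80 d4.
Inner hash: sum = 228+54+54+54+54+54+54+128+212 = 892; mod 256 = 124 → 7c.
Outer input = (K'⊕opad) ∥ inner = 8e 5c 5c 5c 5c 5c 5c ∥ 7c.
Outer hash (tag): sum = 142+92+92+92+92+92+92+124 = 818; mod 256 = 50 → 32.

32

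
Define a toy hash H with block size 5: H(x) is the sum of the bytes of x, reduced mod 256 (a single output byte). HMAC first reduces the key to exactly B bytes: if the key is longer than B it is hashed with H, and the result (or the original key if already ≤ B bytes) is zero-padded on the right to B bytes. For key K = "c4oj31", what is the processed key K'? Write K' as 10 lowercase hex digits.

d400000000

|K| = 6 > B = 5, so first hash the key.
H(K): sum = 99+52+111+106+51+49 = 468; mod 256 = 212 → d4.
Zero-pad H(K) = d4 to 5 bytes: K' = d4 00 00 00 00.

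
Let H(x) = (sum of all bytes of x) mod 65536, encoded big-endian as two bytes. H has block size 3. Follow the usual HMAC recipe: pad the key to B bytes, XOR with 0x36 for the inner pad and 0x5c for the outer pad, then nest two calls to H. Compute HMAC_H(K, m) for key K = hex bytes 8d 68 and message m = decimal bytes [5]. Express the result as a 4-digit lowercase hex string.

Key hex bytes 8d 68 is 2 bytes ≤ B = 3; zero-pad to 3 bytes: K' = 8d 68 00.
K' ⊕ ipad = bb 5e 36.  K' ⊕ opad = d1 34 5c.
Inner input = (K'⊕ipad) ∥ m = bb 5e 36 ∥ 05.
Inner hash: sum = 187+94+54+5 = 340 → 01 54.
Outer input = (K'⊕opad) ∥ inner = d1 34 5c ∥ 01 54.
Outer hash (tag): sum = 209+52+92+1+84 = 438 → 01 b6.

01b6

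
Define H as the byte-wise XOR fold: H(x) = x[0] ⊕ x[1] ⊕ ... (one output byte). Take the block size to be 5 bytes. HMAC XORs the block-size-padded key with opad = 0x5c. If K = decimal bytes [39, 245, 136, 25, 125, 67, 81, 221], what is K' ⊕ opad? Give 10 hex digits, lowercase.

Key decimal bytes [39, 245, 136, 25, 125, 67, 81, 221] = 27 f5 88 19 7d 43 51 dd is 8 bytes > B = 5, so hash it first: H(key) = f1, then zero-pad to 5 bytes: K' = f1 00 00 00 00.
XOR each byte with 0x5c: f1⊕5c=ad, 00⊕5c=5c, 00⊕5c=5c, 00⊕5c=5c, 00⊕5c=5c.

ad5c5c5c5c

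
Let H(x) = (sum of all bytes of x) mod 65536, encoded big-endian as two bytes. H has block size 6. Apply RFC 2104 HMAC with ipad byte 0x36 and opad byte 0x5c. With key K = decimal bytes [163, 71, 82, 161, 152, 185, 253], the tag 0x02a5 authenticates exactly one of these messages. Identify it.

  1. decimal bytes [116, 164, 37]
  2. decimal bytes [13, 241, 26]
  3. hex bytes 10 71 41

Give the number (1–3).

1

Key decimal bytes [163, 71, 82, 161, 152, 185, 253] = a3 47 52 a1 98 b9 fd is 7 bytes > B = 6, so hash it first: H(key) = 04 2b, then zero-pad to 6 bytes: K' = 04 2b 00 00 00 00.
K' ⊕ ipad = 32 1d 36 36 36 36; K' ⊕ opad = 58 77 5c 5c 5c 5c.
m1: inner = H(32 1d 36 36 36 36 74 a4 25) = 02 64; tag = H(58 77 5c 5c 5c 5c 02 64) = 02a5 ← matches
m2: inner = H(32 1d 36 36 36 36 0d f1 1a) = 02 3f; tag = H(58 77 5c 5c 5c 5c 02 3f) = 0280
m3: inner = H(32 1d 36 36 36 36 10 71 41) = 01 e9; tag = H(58 77 5c 5c 5c 5c 01 e9) = 0329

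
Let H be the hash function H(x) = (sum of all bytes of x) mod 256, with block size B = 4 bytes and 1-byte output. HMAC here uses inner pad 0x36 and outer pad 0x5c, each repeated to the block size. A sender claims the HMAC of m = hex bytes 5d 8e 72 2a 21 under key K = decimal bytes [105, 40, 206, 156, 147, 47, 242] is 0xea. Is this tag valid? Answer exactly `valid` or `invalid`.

Key decimal bytes [105, 40, 206, 156, 147, 47, 242] = 69 28 ce 9c 93 2f f2 is 7 bytes > B = 4, so hash it first: H(key) = af, then zero-pad to 4 bytes: K' = af 00 00 00.
K' ⊕ ipad = 99 36 36 36; K' ⊕ opad = f3 5c 5c 5c.
Inner hash: sum = 153+54+54+54+93+142+114+42+33 = 739; mod 256 = 227 → e3.
Outer hash (recomputed tag): sum = 243+92+92+92+227 = 746; mod 256 = 234 → ea.
Recomputed tag = ea; claimed = ea → match.

valid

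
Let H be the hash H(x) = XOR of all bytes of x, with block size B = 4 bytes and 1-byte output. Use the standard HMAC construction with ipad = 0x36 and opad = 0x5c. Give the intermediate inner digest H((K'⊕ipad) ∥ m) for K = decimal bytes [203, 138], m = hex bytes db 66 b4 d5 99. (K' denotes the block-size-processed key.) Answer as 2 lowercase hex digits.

Key decimal bytes [203, 138] = cb 8a is 2 bytes ≤ B = 4; zero-pad to 4 bytes: K' = cb 8a 00 00.
K' ⊕ ipad = fd bc 36 36.
Inner input = fd bc 36 36 ∥ db 66 b4 d5 99.
Inner hash: XOR fd⊕bc⊕36⊕36⊕db⊕66⊕b4⊕d5⊕99 = 04.

04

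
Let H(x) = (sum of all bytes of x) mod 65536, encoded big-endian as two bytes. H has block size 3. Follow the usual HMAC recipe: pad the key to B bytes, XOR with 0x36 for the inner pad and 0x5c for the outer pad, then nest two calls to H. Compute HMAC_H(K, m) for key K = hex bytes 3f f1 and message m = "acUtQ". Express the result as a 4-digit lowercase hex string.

Key hex bytes 3f f1 is 2 bytes ≤ B = 3; zero-pad to 3 bytes: K' = 3f f1 00.
K' ⊕ ipad = 09 c7 36.  K' ⊕ opad = 63 ad 5c.
Inner input = (K'⊕ipad) ∥ m = 09 c7 36 ∥ 61 63 55 74 51.
Inner hash: sum = 9+199+54+97+99+85+116+81 = 740 → 02 e4.
Outer input = (K'⊕opad) ∥ inner = 63 ad 5c ∥ 02 e4.
Outer hash (tag): sum = 99+173+92+2+228 = 594 → 02 52.

0252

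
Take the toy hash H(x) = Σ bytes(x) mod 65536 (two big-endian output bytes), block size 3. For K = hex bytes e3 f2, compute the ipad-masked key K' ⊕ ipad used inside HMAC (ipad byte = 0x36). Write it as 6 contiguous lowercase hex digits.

Key hex bytes e3 f2 is 2 bytes ≤ B = 3; zero-pad to 3 bytes: K' = e3 f2 00.
XOR each byte with 0x36: e3⊕36=d5, f2⊕36=c4, 00⊕36=36.

d5c436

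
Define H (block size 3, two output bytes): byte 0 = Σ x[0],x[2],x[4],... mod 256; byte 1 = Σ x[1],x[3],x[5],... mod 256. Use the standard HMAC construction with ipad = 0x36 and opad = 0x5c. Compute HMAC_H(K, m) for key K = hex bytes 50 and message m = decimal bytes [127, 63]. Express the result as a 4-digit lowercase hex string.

Key hex bytes 50 is 1 byte ≤ B = 3; zero-pad to 3 bytes: K' = 50 00 00.
K' ⊕ ipad = 66 36 36.  K' ⊕ opad = 0c 5c 5c.
Inner input = (K'⊕ipad) ∥ m = 66 36 36 ∥ 7f 3f.
Inner hash: even-index sum = 219 mod 256 = 219; odd-index sum = 181 mod 256 = 181 → db b5.
Outer input = (K'⊕opad) ∥ inner = 0c 5c 5c ∥ db b5.
Outer hash (tag): even-index sum = 285 mod 256 = 29; odd-index sum = 311 mod 256 = 55 → 1d 37.

1d37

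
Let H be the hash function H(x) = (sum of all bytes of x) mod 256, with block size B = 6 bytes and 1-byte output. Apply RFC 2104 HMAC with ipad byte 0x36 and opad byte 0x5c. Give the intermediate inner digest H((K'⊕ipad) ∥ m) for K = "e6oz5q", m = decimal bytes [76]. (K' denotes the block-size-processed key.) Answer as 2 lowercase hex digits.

Key "e6oz5q" = 65 36 6f 7a 35 71 is exactly B = 6 bytes: K' = 65 36 6f 7a 35 71.
K' ⊕ ipad = 53 00 59 4c 03 47.
Inner input = 53 00 59 4c 03 47 ∥ 4c.
Inner hash: sum = 83+0+89+76+3+71+76 = 398; mod 256 = 142 → 8e.

8e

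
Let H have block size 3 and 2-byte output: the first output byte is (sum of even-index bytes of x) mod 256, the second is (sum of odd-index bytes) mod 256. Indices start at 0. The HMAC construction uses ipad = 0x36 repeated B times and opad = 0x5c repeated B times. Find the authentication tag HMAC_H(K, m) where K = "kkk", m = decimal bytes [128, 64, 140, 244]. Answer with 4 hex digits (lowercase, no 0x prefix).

d725

Key "kkk" = 6b 6b 6b is exactly B = 3 bytes: K' = 6b 6b 6b.
K' ⊕ ipad = 5d 5d 5d.  K' ⊕ opad = 37 37 37.
Inner input = (K'⊕ipad) ∥ m = 5d 5d 5d ∥ 80 40 8c f4.
Inner hash: even-index sum = 494 mod 256 = 238; odd-index sum = 361 mod 256 = 105 → ee 69.
Outer input = (K'⊕opad) ∥ inner = 37 37 37 ∥ ee 69.
Outer hash (tag): even-index sum = 215 mod 256 = 215; odd-index sum = 293 mod 256 = 37 → d7 25.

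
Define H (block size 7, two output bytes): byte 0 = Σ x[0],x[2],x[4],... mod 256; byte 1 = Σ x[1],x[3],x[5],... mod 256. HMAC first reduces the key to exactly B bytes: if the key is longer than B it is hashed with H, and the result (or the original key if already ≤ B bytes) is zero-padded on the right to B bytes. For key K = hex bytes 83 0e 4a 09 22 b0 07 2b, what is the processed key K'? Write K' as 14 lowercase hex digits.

f6f20000000000

|K| = 8 > B = 7, so first hash the key.
H(K): even-index sum = 246 mod 256 = 246; odd-index sum = 242 mod 256 = 242 → f6 f2.
Zero-pad H(K) = f6 f2 to 7 bytes: K' = f6 f2 00 00 00 00 00.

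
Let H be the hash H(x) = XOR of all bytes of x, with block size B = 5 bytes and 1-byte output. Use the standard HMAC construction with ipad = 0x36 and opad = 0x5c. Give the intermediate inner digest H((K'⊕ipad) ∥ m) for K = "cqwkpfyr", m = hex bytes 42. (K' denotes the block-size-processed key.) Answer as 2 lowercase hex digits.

Key "cqwkpfyr" = 63 71 77 6b 70 66 79 72 is 8 bytes > B = 5, so hash it first: H(key) = 13, then zero-pad to 5 bytes: K' = 13 00 00 00 00.
K' ⊕ ipad = 25 36 36 36 36.
Inner input = 25 36 36 36 36 ∥ 42.
Inner hash: XOR 25⊕36⊕36⊕36⊕36⊕42 = 67.

67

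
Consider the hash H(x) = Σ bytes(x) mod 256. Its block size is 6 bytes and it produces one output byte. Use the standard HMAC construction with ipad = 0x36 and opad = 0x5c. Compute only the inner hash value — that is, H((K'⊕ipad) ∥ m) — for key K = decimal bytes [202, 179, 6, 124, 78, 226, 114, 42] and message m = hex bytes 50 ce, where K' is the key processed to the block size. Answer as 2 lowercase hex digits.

Key decimal bytes [202, 179, 6, 124, 78, 226, 114, 42] = ca b3 06 7c 4e e2 72 2a is 8 bytes > B = 6, so hash it first: H(key) = cb, then zero-pad to 6 bytes: K' = cb 00 00 00 00 00.
K' ⊕ ipad = fd 36 36 36 36 36.
Inner input = fd 36 36 36 36 36 ∥ 50 ce.
Inner hash: sum = 253+54+54+54+54+54+80+206 = 809; mod 256 = 41 → 29.

29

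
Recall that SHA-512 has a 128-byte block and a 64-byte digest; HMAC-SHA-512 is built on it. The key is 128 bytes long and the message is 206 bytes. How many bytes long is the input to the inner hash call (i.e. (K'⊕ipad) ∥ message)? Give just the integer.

334

Key is 128 ≤ 128 bytes, zero-padded: |K'| = 128.
Inner input = (K'⊕ipad) ∥ m → 128 + 206 = 334 bytes.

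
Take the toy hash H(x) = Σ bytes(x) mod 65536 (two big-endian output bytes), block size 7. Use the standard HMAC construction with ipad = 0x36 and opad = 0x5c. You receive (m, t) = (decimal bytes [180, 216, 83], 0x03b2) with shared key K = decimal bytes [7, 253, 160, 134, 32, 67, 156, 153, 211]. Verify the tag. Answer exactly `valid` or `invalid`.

Key decimal bytes [7, 253, 160, 134, 32, 67, 156, 153, 211] = 07 fd a0 86 20 43 9c 99 d3 is 9 bytes > B = 7, so hash it first: H(key) = 04 95, then zero-pad to 7 bytes: K' = 04 95 00 00 00 00 00.
K' ⊕ ipad = 32 a3 36 36 36 36 36; K' ⊕ opad = 58 c9 5c 5c 5c 5c 5c.
Inner hash: sum = 50+163+54+54+54+54+54+180+216+83 = 962 → 03 c2.
Outer hash (recomputed tag): sum = 88+201+92+92+92+92+92+3+194 = 946 → 03 b2.
Recomputed tag = 03b2; claimed = 03b2 → match.

valid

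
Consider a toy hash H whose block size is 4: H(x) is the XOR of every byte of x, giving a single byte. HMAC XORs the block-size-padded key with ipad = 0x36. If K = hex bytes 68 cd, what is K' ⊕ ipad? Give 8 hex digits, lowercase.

Key hex bytes 68 cd is 2 bytes ≤ B = 4; zero-pad to 4 bytes: K' = 68 cd 00 00.
XOR each byte with 0x36: 68⊕36=5e, cd⊕36=fb, 00⊕36=36, 00⊕36=36.

5efb3636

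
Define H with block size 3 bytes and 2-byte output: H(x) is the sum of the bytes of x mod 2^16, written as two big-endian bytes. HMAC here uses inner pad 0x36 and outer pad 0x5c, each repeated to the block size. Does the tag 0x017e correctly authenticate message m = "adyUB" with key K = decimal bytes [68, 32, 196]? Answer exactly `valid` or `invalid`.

valid

Key decimal bytes [68, 32, 196] = 44 20 c4 is exactly B = 3 bytes: K' = 44 20 c4.
K' ⊕ ipad = 72 16 f2; K' ⊕ opad = 18 7c 98.
Inner hash: sum = 114+22+242+97+100+121+85+66 = 847 → 03 4f.
Outer hash (recomputed tag): sum = 24+124+152+3+79 = 382 → 01 7e.
Recomputed tag = 017e; claimed = 017e → match.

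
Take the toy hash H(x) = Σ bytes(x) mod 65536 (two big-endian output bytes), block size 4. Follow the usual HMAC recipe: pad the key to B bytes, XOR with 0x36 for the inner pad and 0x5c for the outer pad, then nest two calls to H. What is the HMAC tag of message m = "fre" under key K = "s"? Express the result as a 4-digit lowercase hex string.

Key "s" = 73 is 1 byte ≤ B = 4; zero-pad to 4 bytes: K' = 73 00 00 00.
K' ⊕ ipad = 45 36 36 36.  K' ⊕ opad = 2f 5c 5c 5c.
Inner input = (K'⊕ipad) ∥ m = 45 36 36 36 ∥ 66 72 65.
Inner hash: sum = 69+54+54+54+102+114+101 = 548 → 02 24.
Outer input = (K'⊕opad) ∥ inner = 2f 5c 5c 5c ∥ 02 24.
Outer hash (tag): sum = 47+92+92+92+2+36 = 361 → 01 69.

0169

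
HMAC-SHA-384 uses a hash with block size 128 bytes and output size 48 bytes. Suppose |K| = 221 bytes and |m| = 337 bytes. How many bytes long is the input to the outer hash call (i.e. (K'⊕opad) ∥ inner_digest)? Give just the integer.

176

Key is 221 > 128 bytes, so it is hashed to 48 bytes then zero-padded to 128: |K'| = 128.
Outer input = (K'⊕opad) ∥ H(inner) → 128 + 48 = 176 bytes.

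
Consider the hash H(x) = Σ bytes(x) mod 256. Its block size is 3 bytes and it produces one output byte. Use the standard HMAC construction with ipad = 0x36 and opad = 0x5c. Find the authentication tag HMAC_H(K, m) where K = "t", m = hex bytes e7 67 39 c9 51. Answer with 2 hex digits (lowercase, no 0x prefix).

2f

Key "t" = 74 is 1 byte ≤ B = 3; zero-pad to 3 bytes: K' = 74 00 00.
K' ⊕ ipad = 42 36 36.  K' ⊕ opad = 28 5c 5c.
Inner input = (K'⊕ipad) ∥ m = 42 36 36 ∥ e7 67 39 c9 51.
Inner hash: sum = 66+54+54+231+103+57+201+81 = 847; mod 256 = 79 → 4f.
Outer input = (K'⊕opad) ∥ inner = 28 5c 5c ∥ 4f.
Outer hash (tag): sum = 40+92+92+79 = 303; mod 256 = 47 → 2f.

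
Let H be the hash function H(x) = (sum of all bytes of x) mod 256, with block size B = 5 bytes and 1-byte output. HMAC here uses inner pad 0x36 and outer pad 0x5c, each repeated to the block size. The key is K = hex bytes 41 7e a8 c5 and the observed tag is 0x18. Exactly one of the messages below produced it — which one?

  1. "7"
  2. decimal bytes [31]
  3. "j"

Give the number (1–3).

3

Key hex bytes 41 7e a8 c5 is 4 bytes ≤ B = 5; zero-pad to 5 bytes: K' = 41 7e a8 c5 00.
K' ⊕ ipad = 77 48 9e f3 36; K' ⊕ opad = 1d 22 f4 99 5c.
m1: inner = H(77 48 9e f3 36 37) = bd; tag = H(1d 22 f4 99 5c bd) = e5
m2: inner = H(77 48 9e f3 36 1f) = a5; tag = H(1d 22 f4 99 5c a5) = cd
m3: inner = H(77 48 9e f3 36 6a) = f0; tag = H(1d 22 f4 99 5c f0) = 18 ← matches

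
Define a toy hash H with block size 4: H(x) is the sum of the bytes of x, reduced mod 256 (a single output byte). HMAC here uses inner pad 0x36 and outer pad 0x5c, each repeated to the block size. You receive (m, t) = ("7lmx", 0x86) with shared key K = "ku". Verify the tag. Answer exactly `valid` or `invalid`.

invalid

Key "ku" = 6b 75 is 2 bytes ≤ B = 4; zero-pad to 4 bytes: K' = 6b 75 00 00.
K' ⊕ ipad = 5d 43 36 36; K' ⊕ opad = 37 29 5c 5c.
Inner hash: sum = 93+67+54+54+55+108+109+120 = 660; mod 256 = 148 → 94.
Outer hash (recomputed tag): sum = 55+41+92+92+148 = 428; mod 256 = 172 → ac.
Recomputed tag = ac; claimed = 86 → mismatch.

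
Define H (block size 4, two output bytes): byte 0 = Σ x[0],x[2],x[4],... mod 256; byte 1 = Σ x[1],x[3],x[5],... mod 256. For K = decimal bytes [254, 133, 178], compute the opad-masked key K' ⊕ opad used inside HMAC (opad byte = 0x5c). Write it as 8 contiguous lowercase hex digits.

Key decimal bytes [254, 133, 178] = fe 85 b2 is 3 bytes ≤ B = 4; zero-pad to 4 bytes: K' = fe 85 b2 00.
XOR each byte with 0x5c: fe⊕5c=a2, 85⊕5c=d9, b2⊕5c=ee, 00⊕5c=5c.

a2d9ee5c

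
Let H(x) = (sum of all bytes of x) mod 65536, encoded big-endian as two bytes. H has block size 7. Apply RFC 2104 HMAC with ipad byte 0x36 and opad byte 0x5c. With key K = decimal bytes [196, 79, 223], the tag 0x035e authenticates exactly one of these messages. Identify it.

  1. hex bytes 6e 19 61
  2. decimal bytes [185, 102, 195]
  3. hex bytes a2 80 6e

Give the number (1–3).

3

Key decimal bytes [196, 79, 223] = c4 4f df is 3 bytes ≤ B = 7; zero-pad to 7 bytes: K' = c4 4f df 00 00 00 00.
K' ⊕ ipad = f2 79 e9 36 36 36 36; K' ⊕ opad = 98 13 83 5c 5c 5c 5c.
m1: inner = H(f2 79 e9 36 36 36 36 6e 19 61) = 04 14; tag = H(98 13 83 5c 5c 5c 5c 04 14) = 02b6
m2: inner = H(f2 79 e9 36 36 36 36 b9 66 c3) = 05 0e; tag = H(98 13 83 5c 5c 5c 5c 05 0e) = 02b1
m3: inner = H(f2 79 e9 36 36 36 36 a2 80 6e) = 04 bc; tag = H(98 13 83 5c 5c 5c 5c 04 bc) = 035e ← matches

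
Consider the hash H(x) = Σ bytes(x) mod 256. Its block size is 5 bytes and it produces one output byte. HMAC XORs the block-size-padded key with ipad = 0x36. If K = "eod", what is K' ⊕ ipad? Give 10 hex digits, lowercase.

5359523636

Key "eod" = 65 6f 64 is 3 bytes ≤ B = 5; zero-pad to 5 bytes: K' = 65 6f 64 00 00.
XOR each byte with 0x36: 65⊕36=53, 6f⊕36=59, 64⊕36=52, 00⊕36=36, 00⊕36=36.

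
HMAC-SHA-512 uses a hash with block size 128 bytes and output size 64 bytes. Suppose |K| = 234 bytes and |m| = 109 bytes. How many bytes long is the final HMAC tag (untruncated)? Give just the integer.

64

The tag is one SHA-512 digest: 64 bytes.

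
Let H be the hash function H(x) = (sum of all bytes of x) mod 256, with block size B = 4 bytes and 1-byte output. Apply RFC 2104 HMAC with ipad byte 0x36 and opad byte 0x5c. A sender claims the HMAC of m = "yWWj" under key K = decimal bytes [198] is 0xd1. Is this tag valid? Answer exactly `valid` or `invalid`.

Key decimal bytes [198] = c6 is 1 byte ≤ B = 4; zero-pad to 4 bytes: K' = c6 00 00 00.
K' ⊕ ipad = f0 36 36 36; K' ⊕ opad = 9a 5c 5c 5c.
Inner hash: sum = 240+54+54+54+121+87+87+106 = 803; mod 256 = 35 → 23.
Outer hash (recomputed tag): sum = 154+92+92+92+35 = 465; mod 256 = 209 → d1.
Recomputed tag = d1; claimed = d1 → match.

valid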